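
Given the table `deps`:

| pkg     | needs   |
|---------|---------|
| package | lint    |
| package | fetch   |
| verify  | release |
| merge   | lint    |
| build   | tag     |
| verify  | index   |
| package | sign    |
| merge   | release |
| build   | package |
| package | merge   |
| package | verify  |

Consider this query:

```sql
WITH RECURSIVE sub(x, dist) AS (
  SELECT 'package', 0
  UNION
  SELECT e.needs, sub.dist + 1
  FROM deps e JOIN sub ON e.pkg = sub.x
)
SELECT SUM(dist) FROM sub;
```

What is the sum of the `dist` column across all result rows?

11

Base: (package, dist=0).
Iteration 1: edges from {package} -> (fetch, dist=1), (lint, dist=1), (merge, dist=1), (sign, dist=1), (verify, dist=1).
Iteration 2: edges from {fetch,lint,merge,sign,verify} -> (index, dist=2), (lint, dist=2), (release, dist=2). [UNION drops 1 duplicate row(s)]
Iteration 3: no outgoing edges from {index,lint,release}; recursion stops.
SUM(dist) = 0 + 1 + 1 + 1 + 1 + 1 + 2 + 2 + 2 = 11.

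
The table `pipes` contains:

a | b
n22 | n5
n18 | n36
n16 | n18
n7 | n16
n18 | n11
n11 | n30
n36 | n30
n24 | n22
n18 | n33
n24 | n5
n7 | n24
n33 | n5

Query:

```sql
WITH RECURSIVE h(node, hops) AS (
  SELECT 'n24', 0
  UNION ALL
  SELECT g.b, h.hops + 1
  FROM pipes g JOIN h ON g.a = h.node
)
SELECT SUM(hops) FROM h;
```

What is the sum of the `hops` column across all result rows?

Base: (n24, hops=0).
Iteration 1: edges from {n24} -> (n22, hops=1), (n5, hops=1).
Iteration 2: edges from {n22,n5} -> (n5, hops=2).
Iteration 3: no outgoing edges from {n5}; recursion stops.
SUM(hops) = 0 + 1 + 1 + 2 = 4.

4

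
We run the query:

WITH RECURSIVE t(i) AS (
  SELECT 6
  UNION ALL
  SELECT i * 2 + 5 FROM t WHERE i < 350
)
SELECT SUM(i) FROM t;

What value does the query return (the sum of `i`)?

1362

Base: i=6.
Iteration 1: 6 < 350 holds -> i = 6 * 2 + 5 = 17.
Iteration 2: 17 < 350 holds -> i = 17 * 2 + 5 = 39.
Iteration 3: 39 < 350 holds -> i = 39 * 2 + 5 = 83.
Iteration 4: 83 < 350 holds -> i = 83 * 2 + 5 = 171.
Iteration 5: 171 < 350 holds -> i = 171 * 2 + 5 = 347.
Iteration 6: 347 < 350 holds -> i = 347 * 2 + 5 = 699.
Iteration 7: 699 < 350 fails; recursion stops.
SUM(i) = 6 + 17 + 39 + 83 + 171 + 347 + 699 = 1362.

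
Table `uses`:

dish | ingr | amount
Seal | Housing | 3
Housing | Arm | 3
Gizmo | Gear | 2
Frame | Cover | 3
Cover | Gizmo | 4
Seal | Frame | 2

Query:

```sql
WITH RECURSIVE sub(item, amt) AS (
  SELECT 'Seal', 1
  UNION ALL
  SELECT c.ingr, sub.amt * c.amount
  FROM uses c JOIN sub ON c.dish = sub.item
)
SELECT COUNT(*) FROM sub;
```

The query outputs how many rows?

Base: (Seal, amt=1).
Iteration 1: components of {Seal} -> Frame = 1*2 = 2, Housing = 1*3 = 3.
Iteration 2: components of {Frame,Housing} -> Arm = 3*3 = 9, Cover = 2*3 = 6.
Iteration 3: components of {Arm,Cover} -> Gizmo = 6*4 = 24.
Iteration 4: components of {Gizmo} -> Gear = 24*2 = 48.
Iteration 5: no further components; recursion stops.
Total rows emitted: 7.

7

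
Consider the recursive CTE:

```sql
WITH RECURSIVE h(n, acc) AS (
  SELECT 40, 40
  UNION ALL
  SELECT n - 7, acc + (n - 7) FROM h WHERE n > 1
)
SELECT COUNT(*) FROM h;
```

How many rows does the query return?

7

Base: n=40, acc=40.
Iteration 1: 40 > 1 holds -> n = 40 - 7 = 33, acc = 40 + 33 = 73.
Iteration 2: 33 > 1 holds -> n = 33 - 7 = 26, acc = 73 + 26 = 99.
Iteration 3: 26 > 1 holds -> n = 26 - 7 = 19, acc = 99 + 19 = 118.
Iteration 4: 19 > 1 holds -> n = 19 - 7 = 12, acc = 118 + 12 = 130.
Iteration 5: 12 > 1 holds -> n = 12 - 7 = 5, acc = 130 + 5 = 135.
Iteration 6: 5 > 1 holds -> n = 5 - 7 = -2, acc = 135 + -2 = 133.
Iteration 7: -2 > 1 fails; recursion stops.
Total rows emitted: 7.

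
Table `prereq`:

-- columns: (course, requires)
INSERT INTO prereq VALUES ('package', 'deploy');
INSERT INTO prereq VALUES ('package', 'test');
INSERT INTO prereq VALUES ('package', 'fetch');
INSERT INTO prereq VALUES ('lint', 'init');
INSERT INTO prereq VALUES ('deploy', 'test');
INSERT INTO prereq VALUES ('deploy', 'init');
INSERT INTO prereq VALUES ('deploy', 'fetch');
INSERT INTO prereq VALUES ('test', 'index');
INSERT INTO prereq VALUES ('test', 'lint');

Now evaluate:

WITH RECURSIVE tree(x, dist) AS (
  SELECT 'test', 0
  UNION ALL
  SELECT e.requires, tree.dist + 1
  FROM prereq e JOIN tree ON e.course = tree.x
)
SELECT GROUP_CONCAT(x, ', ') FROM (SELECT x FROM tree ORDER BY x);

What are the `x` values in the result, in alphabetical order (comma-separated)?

index, init, lint, test

Base: (test, dist=0).
Iteration 1: edges from {test} -> (index, dist=1), (lint, dist=1).
Iteration 2: edges from {index,lint} -> (init, dist=2).
Iteration 3: no outgoing edges from {init}; recursion stops.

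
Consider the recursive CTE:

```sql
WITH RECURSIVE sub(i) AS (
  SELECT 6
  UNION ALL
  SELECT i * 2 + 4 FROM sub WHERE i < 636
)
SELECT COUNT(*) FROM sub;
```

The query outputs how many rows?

Base: i=6.
Iteration 1: 6 < 636 holds -> i = 6 * 2 + 4 = 16.
Iteration 2: 16 < 636 holds -> i = 16 * 2 + 4 = 36.
Iteration 3: 36 < 636 holds -> i = 36 * 2 + 4 = 76.
Iteration 4: 76 < 636 holds -> i = 76 * 2 + 4 = 156.
Iteration 5: 156 < 636 holds -> i = 156 * 2 + 4 = 316.
Iteration 6: 316 < 636 holds -> i = 316 * 2 + 4 = 636.
Iteration 7: 636 < 636 fails; recursion stops.
Total rows emitted: 7.

7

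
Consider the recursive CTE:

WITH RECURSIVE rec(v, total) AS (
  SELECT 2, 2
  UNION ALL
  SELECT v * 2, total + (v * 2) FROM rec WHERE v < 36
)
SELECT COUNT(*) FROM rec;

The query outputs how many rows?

6

Base: v=2, total=2.
Iteration 1: 2 < 36 holds -> v = 2 * 2 = 4, total = 2 + 4 = 6.
Iteration 2: 4 < 36 holds -> v = 4 * 2 = 8, total = 6 + 8 = 14.
Iteration 3: 8 < 36 holds -> v = 8 * 2 = 16, total = 14 + 16 = 30.
Iteration 4: 16 < 36 holds -> v = 16 * 2 = 32, total = 30 + 32 = 62.
Iteration 5: 32 < 36 holds -> v = 32 * 2 = 64, total = 62 + 64 = 126.
Iteration 6: 64 < 36 fails; recursion stops.
Total rows emitted: 6.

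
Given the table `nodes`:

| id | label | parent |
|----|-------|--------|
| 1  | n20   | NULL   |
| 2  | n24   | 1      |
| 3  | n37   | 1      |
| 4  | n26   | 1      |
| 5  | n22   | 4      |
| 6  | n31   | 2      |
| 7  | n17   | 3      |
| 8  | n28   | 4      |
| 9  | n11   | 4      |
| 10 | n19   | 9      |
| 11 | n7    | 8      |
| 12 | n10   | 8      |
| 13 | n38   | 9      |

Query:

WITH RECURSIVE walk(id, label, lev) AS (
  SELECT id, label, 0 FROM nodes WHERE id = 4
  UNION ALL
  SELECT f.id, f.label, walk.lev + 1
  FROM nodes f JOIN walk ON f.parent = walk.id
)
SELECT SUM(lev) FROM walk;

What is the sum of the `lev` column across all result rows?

Base: id=4 (n26) at lev 0.
Iteration 1: rows with parent in {4} -> n22 (id 5, lev 1), n28 (id 8, lev 1), n11 (id 9, lev 1).
Iteration 2: rows with parent in {5,8,9} -> n19 (id 10, lev 2), n7 (id 11, lev 2), n10 (id 12, lev 2), n38 (id 13, lev 2).
Iteration 3: no rows with parent in {10,11,12,13}; recursion stops.
SUM(lev) = 0 + 1 + 1 + 1 + 2 + 2 + 2 + 2 = 11.

11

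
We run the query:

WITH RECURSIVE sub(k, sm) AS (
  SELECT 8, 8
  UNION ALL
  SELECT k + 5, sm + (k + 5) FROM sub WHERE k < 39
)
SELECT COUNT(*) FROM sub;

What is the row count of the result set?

Base: k=8, sm=8.
Iteration 1: 8 < 39 holds -> k = 8 + 5 = 13, sm = 8 + 13 = 21.
Iteration 2: 13 < 39 holds -> k = 13 + 5 = 18, sm = 21 + 18 = 39.
Iteration 3: 18 < 39 holds -> k = 18 + 5 = 23, sm = 39 + 23 = 62.
Iteration 4: 23 < 39 holds -> k = 23 + 5 = 28, sm = 62 + 28 = 90.
Iteration 5: 28 < 39 holds -> k = 28 + 5 = 33, sm = 90 + 33 = 123.
Iteration 6: 33 < 39 holds -> k = 33 + 5 = 38, sm = 123 + 38 = 161.
Iteration 7: 38 < 39 holds -> k = 38 + 5 = 43, sm = 161 + 43 = 204.
Iteration 8: 43 < 39 fails; recursion stops.
Total rows emitted: 8.

8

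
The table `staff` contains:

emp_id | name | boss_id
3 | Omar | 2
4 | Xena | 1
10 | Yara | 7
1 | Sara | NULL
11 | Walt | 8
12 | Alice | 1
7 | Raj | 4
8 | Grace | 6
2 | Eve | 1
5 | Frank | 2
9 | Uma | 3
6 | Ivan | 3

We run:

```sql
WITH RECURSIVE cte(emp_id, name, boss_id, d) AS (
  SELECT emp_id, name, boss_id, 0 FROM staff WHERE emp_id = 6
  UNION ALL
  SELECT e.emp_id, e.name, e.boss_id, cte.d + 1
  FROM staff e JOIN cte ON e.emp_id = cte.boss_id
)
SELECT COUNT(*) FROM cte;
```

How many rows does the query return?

Base: emp_id=6 (Ivan), boss_id=3, d 0.
Iteration 1: join on emp_id=3 -> Omar (id 3, boss_id=2, d 1).
Iteration 2: join on emp_id=2 -> Eve (id 2, boss_id=1, d 2).
Iteration 3: join on emp_id=1 -> Sara (id 1, boss_id=NULL, d 3).
Iteration 4: boss_id is NULL; no match; recursion stops.
Total rows emitted: 4.

4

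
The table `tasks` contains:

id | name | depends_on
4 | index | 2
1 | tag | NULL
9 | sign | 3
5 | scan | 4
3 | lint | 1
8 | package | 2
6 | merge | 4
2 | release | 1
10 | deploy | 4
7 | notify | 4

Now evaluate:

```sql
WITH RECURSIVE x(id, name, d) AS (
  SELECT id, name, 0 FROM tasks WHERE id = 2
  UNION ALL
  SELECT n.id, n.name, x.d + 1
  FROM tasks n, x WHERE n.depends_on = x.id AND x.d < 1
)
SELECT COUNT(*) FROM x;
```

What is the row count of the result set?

Base: id=2 (release) at d 0.
Iteration 1: rows with depends_on in {2} -> index (id 4, d 1), package (id 8, d 1).
Iteration 2: d < 1 fails for all current rows; recursion stops.
Total rows emitted: 3.

3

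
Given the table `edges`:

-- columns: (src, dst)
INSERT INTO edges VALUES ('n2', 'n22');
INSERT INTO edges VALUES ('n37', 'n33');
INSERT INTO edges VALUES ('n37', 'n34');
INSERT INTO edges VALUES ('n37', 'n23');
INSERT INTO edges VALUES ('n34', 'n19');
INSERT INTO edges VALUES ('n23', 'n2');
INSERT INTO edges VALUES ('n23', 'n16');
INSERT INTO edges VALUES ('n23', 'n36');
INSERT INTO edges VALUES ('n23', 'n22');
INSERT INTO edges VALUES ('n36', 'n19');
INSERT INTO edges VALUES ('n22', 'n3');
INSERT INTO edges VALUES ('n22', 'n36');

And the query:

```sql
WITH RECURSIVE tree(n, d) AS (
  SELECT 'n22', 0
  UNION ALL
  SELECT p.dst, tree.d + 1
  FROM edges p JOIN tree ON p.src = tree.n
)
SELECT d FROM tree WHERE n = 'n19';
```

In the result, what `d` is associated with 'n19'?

2

Base: (n22, d=0).
Iteration 1: edges from {n22} -> (n3, d=1), (n36, d=1).
Iteration 2: edges from {n3,n36} -> (n19, d=2).
Iteration 3: no outgoing edges from {n19}; recursion stops.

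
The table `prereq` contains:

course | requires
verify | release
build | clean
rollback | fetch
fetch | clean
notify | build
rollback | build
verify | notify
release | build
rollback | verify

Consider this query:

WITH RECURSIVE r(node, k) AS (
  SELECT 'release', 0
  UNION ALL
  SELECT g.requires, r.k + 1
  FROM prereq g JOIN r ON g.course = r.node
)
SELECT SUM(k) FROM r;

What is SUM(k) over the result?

3

Base: (release, k=0).
Iteration 1: edges from {release} -> (build, k=1).
Iteration 2: edges from {build} -> (clean, k=2).
Iteration 3: no outgoing edges from {clean}; recursion stops.
SUM(k) = 0 + 1 + 2 = 3.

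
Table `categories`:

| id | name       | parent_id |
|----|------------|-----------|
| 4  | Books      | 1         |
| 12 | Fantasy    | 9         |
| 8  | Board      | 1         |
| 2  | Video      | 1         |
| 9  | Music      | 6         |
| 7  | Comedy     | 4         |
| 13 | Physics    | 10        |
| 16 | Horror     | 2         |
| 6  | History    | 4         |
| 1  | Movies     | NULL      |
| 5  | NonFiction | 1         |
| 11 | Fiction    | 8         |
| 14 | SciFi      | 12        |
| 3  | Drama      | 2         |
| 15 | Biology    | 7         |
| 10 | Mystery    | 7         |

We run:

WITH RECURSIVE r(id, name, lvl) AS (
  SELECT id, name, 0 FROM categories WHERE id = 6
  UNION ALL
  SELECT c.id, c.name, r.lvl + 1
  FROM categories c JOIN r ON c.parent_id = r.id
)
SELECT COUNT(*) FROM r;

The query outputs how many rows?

4

Base: id=6 (History) at lvl 0.
Iteration 1: rows with parent_id in {6} -> Music (id 9, lvl 1).
Iteration 2: rows with parent_id in {9} -> Fantasy (id 12, lvl 2).
Iteration 3: rows with parent_id in {12} -> SciFi (id 14, lvl 3).
Iteration 4: no rows with parent_id in {14}; recursion stops.
Total rows emitted: 4.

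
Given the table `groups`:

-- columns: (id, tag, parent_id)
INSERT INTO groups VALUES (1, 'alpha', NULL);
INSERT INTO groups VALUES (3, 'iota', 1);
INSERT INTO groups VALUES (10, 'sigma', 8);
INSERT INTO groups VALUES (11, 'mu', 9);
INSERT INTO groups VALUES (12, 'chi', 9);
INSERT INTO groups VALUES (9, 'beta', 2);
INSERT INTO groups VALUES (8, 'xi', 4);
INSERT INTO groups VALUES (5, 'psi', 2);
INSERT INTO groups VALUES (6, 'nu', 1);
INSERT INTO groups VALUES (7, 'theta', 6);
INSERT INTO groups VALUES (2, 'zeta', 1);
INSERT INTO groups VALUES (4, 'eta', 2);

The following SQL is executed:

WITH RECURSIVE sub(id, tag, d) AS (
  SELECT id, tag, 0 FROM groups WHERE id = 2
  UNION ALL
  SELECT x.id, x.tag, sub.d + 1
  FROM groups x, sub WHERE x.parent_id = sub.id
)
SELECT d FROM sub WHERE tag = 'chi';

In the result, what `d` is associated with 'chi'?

2

Base: id=2 (zeta) at d 0.
Iteration 1: rows with parent_id in {2} -> eta (id 4, d 1), psi (id 5, d 1), beta (id 9, d 1).
Iteration 2: rows with parent_id in {4,5,9} -> xi (id 8, d 2), mu (id 11, d 2), chi (id 12, d 2).
Iteration 3: rows with parent_id in {8,11,12} -> sigma (id 10, d 3).
Iteration 4: no rows with parent_id in {10}; recursion stops.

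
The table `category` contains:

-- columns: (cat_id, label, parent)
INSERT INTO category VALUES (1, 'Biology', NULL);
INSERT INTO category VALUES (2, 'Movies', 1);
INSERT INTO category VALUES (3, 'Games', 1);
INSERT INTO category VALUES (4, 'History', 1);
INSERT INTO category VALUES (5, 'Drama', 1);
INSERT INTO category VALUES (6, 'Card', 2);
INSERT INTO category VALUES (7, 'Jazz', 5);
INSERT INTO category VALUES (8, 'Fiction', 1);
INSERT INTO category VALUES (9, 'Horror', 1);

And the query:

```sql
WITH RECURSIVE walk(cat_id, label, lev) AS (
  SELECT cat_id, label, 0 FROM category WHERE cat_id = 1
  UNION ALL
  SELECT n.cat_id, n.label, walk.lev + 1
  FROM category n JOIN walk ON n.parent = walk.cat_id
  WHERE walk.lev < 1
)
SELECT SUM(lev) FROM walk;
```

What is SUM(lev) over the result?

Base: cat_id=1 (Biology) at lev 0.
Iteration 1: rows with parent in {1} -> Movies (id 2, lev 1), Games (id 3, lev 1), History (id 4, lev 1), Drama (id 5, lev 1), Fiction (id 8, lev 1), Horror (id 9, lev 1).
Iteration 2: lev < 1 fails for all current rows; recursion stops.
SUM(lev) = 0 + 1 + 1 + 1 + 1 + 1 + 1 = 6.

6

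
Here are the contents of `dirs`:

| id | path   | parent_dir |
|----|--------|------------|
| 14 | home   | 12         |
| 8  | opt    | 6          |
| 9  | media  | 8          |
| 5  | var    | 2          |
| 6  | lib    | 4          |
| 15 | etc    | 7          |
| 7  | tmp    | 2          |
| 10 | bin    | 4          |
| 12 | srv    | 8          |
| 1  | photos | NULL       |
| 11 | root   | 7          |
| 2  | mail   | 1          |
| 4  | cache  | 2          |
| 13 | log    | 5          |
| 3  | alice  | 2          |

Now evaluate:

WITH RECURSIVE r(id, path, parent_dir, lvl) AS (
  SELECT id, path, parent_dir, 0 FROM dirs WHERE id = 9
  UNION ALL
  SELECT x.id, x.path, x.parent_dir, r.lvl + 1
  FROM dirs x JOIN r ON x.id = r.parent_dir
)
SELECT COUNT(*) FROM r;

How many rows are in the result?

6

Base: id=9 (media), parent_dir=8, lvl 0.
Iteration 1: join on id=8 -> opt (id 8, parent_dir=6, lvl 1).
Iteration 2: join on id=6 -> lib (id 6, parent_dir=4, lvl 2).
Iteration 3: join on id=4 -> cache (id 4, parent_dir=2, lvl 3).
Iteration 4: join on id=2 -> mail (id 2, parent_dir=1, lvl 4).
Iteration 5: join on id=1 -> photos (id 1, parent_dir=NULL, lvl 5).
Iteration 6: parent_dir is NULL; no match; recursion stops.
Total rows emitted: 6.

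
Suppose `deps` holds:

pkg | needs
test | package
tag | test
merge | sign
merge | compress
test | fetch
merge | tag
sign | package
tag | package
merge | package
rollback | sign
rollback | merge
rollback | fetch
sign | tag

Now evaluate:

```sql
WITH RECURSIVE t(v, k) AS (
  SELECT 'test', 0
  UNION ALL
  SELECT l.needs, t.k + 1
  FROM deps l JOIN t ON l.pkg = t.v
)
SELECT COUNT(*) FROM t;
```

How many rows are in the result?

3

Base: (test, k=0).
Iteration 1: edges from {test} -> (fetch, k=1), (package, k=1).
Iteration 2: no outgoing edges from {fetch,package}; recursion stops.
Total rows emitted: 3.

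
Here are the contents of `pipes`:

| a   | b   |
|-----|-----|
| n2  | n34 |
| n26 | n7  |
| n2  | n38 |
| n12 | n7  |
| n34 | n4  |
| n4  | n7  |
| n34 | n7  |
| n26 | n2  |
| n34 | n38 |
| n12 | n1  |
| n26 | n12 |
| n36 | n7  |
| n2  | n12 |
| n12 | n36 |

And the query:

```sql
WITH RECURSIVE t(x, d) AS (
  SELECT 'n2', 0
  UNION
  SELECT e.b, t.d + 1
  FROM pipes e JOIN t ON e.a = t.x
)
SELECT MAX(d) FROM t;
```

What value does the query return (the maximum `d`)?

3

Base: (n2, d=0).
Iteration 1: edges from {n2} -> (n12, d=1), (n34, d=1), (n38, d=1).
Iteration 2: edges from {n12,n34,n38} -> (n1, d=2), (n36, d=2), (n38, d=2), (n4, d=2), (n7, d=2). [UNION drops 1 duplicate row(s)]
Iteration 3: edges from {n1,n36,n38,n4,n7} -> (n7, d=3). [UNION drops 1 duplicate row(s)]
Iteration 4: no outgoing edges from {n7}; recursion stops.
d values: 0, 1, 1, 1, 2, 2, 2, 2, 2, 3; the maximum is 3.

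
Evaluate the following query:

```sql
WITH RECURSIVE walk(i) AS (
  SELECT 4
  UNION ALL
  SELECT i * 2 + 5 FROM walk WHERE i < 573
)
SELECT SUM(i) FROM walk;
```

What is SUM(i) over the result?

Base: i=4.
Iteration 1: 4 < 573 holds -> i = 4 * 2 + 5 = 13.
Iteration 2: 13 < 573 holds -> i = 13 * 2 + 5 = 31.
Iteration 3: 31 < 573 holds -> i = 31 * 2 + 5 = 67.
Iteration 4: 67 < 573 holds -> i = 67 * 2 + 5 = 139.
Iteration 5: 139 < 573 holds -> i = 139 * 2 + 5 = 283.
Iteration 6: 283 < 573 holds -> i = 283 * 2 + 5 = 571.
Iteration 7: 571 < 573 holds -> i = 571 * 2 + 5 = 1147.
Iteration 8: 1147 < 573 fails; recursion stops.
SUM(i) = 4 + 13 + 31 + 67 + 139 + 283 + 571 + 1147 = 2255.

2255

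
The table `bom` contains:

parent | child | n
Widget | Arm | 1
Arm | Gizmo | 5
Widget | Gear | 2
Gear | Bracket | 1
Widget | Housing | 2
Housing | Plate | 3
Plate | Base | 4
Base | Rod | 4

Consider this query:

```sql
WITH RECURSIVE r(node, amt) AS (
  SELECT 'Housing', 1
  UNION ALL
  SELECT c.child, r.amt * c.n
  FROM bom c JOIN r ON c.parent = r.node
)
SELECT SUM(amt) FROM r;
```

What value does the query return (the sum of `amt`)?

Base: (Housing, amt=1).
Iteration 1: components of {Housing} -> Plate = 1*3 = 3.
Iteration 2: components of {Plate} -> Base = 3*4 = 12.
Iteration 3: components of {Base} -> Rod = 12*4 = 48.
Iteration 4: no further components; recursion stops.
SUM(amt) = 1 + 3 + 12 + 48 = 64.

64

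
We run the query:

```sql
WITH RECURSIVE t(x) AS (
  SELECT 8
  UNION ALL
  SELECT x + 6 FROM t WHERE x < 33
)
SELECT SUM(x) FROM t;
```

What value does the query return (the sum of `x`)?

Base: x=8.
Iteration 1: 8 < 33 holds -> x = 8 + 6 = 14.
Iteration 2: 14 < 33 holds -> x = 14 + 6 = 20.
Iteration 3: 20 < 33 holds -> x = 20 + 6 = 26.
Iteration 4: 26 < 33 holds -> x = 26 + 6 = 32.
Iteration 5: 32 < 33 holds -> x = 32 + 6 = 38.
Iteration 6: 38 < 33 fails; recursion stops.
SUM(x) = 8 + 14 + 20 + 26 + 32 + 38 = 138.

138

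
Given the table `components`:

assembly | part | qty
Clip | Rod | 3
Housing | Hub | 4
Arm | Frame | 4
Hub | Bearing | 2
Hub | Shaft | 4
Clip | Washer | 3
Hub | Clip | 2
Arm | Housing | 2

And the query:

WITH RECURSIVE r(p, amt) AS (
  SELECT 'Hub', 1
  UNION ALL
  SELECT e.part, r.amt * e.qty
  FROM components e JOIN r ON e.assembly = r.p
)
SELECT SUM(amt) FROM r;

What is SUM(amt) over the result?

Base: (Hub, amt=1).
Iteration 1: components of {Hub} -> Bearing = 1*2 = 2, Clip = 1*2 = 2, Shaft = 1*4 = 4.
Iteration 2: components of {Bearing,Clip,Shaft} -> Rod = 2*3 = 6, Washer = 2*3 = 6.
Iteration 3: no further components; recursion stops.
SUM(amt) = 1 + 4 + 2 + 2 + 6 + 6 = 21.

21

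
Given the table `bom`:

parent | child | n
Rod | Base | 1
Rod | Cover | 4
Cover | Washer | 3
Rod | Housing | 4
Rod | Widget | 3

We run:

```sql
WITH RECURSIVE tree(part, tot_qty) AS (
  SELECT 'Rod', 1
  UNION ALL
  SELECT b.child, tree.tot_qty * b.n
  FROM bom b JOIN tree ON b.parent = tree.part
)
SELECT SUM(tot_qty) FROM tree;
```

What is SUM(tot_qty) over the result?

Base: (Rod, tot_qty=1).
Iteration 1: components of {Rod} -> Base = 1*1 = 1, Cover = 1*4 = 4, Housing = 1*4 = 4, Widget = 1*3 = 3.
Iteration 2: components of {Base,Cover,Housing,Widget} -> Washer = 4*3 = 12.
Iteration 3: no further components; recursion stops.
SUM(tot_qty) = 1 + 4 + 3 + 1 + 4 + 12 = 25.

25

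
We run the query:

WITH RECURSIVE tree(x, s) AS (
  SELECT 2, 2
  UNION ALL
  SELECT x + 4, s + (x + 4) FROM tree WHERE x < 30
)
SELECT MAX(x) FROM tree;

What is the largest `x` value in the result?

30

Base: x=2, s=2.
Iteration 1: 2 < 30 holds -> x = 2 + 4 = 6, s = 2 + 6 = 8.
Iteration 2: 6 < 30 holds -> x = 6 + 4 = 10, s = 8 + 10 = 18.
Iteration 3: 10 < 30 holds -> x = 10 + 4 = 14, s = 18 + 14 = 32.
Iteration 4: 14 < 30 holds -> x = 14 + 4 = 18, s = 32 + 18 = 50.
Iteration 5: 18 < 30 holds -> x = 18 + 4 = 22, s = 50 + 22 = 72.
Iteration 6: 22 < 30 holds -> x = 22 + 4 = 26, s = 72 + 26 = 98.
Iteration 7: 26 < 30 holds -> x = 26 + 4 = 30, s = 98 + 30 = 128.
Iteration 8: 30 < 30 fails; recursion stops.
x values: 2, 6, 10, 14, 18, 22, 26, 30; the maximum is 30.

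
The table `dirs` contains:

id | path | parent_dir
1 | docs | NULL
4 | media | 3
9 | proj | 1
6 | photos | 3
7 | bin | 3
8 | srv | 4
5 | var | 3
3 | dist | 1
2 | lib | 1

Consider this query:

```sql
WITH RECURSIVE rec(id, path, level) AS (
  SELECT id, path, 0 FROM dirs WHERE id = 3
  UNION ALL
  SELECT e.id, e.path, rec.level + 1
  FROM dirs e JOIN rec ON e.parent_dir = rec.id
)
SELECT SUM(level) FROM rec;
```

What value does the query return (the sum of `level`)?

6

Base: id=3 (dist) at level 0.
Iteration 1: rows with parent_dir in {3} -> media (id 4, level 1), var (id 5, level 1), photos (id 6, level 1), bin (id 7, level 1).
Iteration 2: rows with parent_dir in {4,5,6,7} -> srv (id 8, level 2).
Iteration 3: no rows with parent_dir in {8}; recursion stops.
SUM(level) = 0 + 1 + 1 + 1 + 1 + 2 = 6.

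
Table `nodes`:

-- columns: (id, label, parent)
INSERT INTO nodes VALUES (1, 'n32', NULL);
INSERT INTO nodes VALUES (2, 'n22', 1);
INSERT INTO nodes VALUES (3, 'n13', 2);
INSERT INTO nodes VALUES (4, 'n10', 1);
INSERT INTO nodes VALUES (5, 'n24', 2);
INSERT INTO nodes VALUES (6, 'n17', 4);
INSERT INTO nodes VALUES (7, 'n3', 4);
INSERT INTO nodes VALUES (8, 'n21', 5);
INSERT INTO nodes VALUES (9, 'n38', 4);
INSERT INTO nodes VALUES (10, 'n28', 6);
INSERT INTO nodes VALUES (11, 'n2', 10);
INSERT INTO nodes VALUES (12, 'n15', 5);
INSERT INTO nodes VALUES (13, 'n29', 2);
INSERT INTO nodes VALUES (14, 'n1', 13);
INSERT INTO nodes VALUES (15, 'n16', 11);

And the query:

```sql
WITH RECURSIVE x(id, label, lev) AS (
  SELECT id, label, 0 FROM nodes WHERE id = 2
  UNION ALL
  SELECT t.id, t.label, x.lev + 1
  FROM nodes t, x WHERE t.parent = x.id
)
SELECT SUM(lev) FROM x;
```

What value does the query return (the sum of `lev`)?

Base: id=2 (n22) at lev 0.
Iteration 1: rows with parent in {2} -> n13 (id 3, lev 1), n24 (id 5, lev 1), n29 (id 13, lev 1).
Iteration 2: rows with parent in {3,5,13} -> n21 (id 8, lev 2), n15 (id 12, lev 2), n1 (id 14, lev 2).
Iteration 3: no rows with parent in {8,12,14}; recursion stops.
SUM(lev) = 0 + 1 + 1 + 1 + 2 + 2 + 2 = 9.

9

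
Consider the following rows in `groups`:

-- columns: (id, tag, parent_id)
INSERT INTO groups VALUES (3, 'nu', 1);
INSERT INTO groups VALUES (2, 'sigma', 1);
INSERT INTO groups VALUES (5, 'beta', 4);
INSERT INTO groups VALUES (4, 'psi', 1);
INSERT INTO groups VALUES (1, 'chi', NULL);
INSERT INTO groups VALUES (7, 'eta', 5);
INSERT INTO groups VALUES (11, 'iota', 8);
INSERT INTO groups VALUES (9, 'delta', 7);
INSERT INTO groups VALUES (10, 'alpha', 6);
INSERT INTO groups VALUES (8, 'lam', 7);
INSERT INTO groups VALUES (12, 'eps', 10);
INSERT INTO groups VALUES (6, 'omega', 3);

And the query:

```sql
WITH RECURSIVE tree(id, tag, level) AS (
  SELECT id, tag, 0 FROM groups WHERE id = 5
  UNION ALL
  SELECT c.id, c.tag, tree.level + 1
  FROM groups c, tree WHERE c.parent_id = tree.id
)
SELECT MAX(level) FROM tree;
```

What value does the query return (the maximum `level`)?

Base: id=5 (beta) at level 0.
Iteration 1: rows with parent_id in {5} -> eta (id 7, level 1).
Iteration 2: rows with parent_id in {7} -> lam (id 8, level 2), delta (id 9, level 2).
Iteration 3: rows with parent_id in {8,9} -> iota (id 11, level 3).
Iteration 4: no rows with parent_id in {11}; recursion stops.
level values: 0, 1, 2, 2, 3; the maximum is 3.

3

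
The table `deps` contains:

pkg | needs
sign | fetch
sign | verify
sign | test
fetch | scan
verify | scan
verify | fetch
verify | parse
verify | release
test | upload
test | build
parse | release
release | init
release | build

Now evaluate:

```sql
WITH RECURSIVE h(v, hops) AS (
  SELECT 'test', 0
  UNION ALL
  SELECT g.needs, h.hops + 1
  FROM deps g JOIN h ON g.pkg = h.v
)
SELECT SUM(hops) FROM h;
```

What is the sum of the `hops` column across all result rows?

2

Base: (test, hops=0).
Iteration 1: edges from {test} -> (build, hops=1), (upload, hops=1).
Iteration 2: no outgoing edges from {build,upload}; recursion stops.
SUM(hops) = 0 + 1 + 1 = 2.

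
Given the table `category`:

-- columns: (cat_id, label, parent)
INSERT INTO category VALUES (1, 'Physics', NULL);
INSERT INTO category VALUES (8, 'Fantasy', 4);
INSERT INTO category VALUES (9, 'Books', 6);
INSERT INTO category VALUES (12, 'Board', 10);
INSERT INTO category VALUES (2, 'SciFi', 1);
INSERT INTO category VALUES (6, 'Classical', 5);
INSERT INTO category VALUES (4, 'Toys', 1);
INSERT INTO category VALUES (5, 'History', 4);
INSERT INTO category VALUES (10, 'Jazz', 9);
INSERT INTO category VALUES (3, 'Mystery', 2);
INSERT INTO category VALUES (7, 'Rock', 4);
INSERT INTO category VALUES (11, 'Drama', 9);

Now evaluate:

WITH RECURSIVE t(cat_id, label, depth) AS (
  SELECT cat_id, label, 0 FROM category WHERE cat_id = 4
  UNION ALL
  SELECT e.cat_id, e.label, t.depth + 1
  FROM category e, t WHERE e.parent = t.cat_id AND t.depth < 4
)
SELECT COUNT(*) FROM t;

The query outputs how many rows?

8

Base: cat_id=4 (Toys) at depth 0.
Iteration 1: rows with parent in {4} -> History (id 5, depth 1), Rock (id 7, depth 1), Fantasy (id 8, depth 1).
Iteration 2: rows with parent in {5,7,8} -> Classical (id 6, depth 2).
Iteration 3: rows with parent in {6} -> Books (id 9, depth 3).
Iteration 4: rows with parent in {9} -> Jazz (id 10, depth 4), Drama (id 11, depth 4).
Iteration 5: depth < 4 fails for all current rows; recursion stops.
Total rows emitted: 8.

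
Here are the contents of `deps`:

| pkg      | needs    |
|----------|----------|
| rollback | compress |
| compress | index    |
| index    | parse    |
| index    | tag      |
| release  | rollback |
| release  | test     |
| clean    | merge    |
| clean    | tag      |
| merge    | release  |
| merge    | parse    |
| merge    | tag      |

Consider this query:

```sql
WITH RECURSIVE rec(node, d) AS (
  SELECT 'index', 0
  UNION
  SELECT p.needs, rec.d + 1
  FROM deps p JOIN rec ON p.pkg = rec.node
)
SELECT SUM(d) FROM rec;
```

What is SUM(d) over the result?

2

Base: (index, d=0).
Iteration 1: edges from {index} -> (parse, d=1), (tag, d=1).
Iteration 2: no outgoing edges from {parse,tag}; recursion stops.
SUM(d) = 0 + 1 + 1 = 2.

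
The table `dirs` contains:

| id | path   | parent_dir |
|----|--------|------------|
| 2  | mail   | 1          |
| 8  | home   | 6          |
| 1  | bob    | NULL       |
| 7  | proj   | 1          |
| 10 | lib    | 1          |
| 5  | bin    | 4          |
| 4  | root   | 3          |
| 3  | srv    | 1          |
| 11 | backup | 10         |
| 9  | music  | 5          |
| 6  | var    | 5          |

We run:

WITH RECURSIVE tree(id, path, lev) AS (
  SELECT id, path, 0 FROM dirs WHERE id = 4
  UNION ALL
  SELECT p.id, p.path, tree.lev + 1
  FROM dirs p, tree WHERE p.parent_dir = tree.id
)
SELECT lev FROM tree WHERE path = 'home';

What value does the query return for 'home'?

Base: id=4 (root) at lev 0.
Iteration 1: rows with parent_dir in {4} -> bin (id 5, lev 1).
Iteration 2: rows with parent_dir in {5} -> var (id 6, lev 2), music (id 9, lev 2).
Iteration 3: rows with parent_dir in {6,9} -> home (id 8, lev 3).
Iteration 4: no rows with parent_dir in {8}; recursion stops.

3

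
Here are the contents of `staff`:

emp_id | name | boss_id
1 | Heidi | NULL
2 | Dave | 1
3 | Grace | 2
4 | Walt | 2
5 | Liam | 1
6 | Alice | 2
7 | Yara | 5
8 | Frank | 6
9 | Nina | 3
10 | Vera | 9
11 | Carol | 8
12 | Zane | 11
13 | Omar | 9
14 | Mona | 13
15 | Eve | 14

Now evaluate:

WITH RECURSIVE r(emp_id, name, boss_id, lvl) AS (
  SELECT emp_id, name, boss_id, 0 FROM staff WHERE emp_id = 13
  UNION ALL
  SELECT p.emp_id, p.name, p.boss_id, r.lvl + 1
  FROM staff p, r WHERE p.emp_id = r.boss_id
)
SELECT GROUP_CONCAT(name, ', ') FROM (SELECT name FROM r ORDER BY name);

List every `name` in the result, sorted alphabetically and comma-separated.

Dave, Grace, Heidi, Nina, Omar

Base: emp_id=13 (Omar), boss_id=9, lvl 0.
Iteration 1: join on emp_id=9 -> Nina (id 9, boss_id=3, lvl 1).
Iteration 2: join on emp_id=3 -> Grace (id 3, boss_id=2, lvl 2).
Iteration 3: join on emp_id=2 -> Dave (id 2, boss_id=1, lvl 3).
Iteration 4: join on emp_id=1 -> Heidi (id 1, boss_id=NULL, lvl 4).
Iteration 5: boss_id is NULL; no match; recursion stops.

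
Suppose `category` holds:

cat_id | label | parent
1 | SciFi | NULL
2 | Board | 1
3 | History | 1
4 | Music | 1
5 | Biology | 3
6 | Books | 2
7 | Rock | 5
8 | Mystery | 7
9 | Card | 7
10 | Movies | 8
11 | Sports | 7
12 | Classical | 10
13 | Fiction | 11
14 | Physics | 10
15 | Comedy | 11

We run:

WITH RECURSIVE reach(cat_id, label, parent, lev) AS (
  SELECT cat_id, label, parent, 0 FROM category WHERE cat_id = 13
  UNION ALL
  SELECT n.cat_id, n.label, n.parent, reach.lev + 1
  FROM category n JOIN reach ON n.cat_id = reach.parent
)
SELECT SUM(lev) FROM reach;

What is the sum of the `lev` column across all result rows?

15

Base: cat_id=13 (Fiction), parent=11, lev 0.
Iteration 1: join on cat_id=11 -> Sports (id 11, parent=7, lev 1).
Iteration 2: join on cat_id=7 -> Rock (id 7, parent=5, lev 2).
Iteration 3: join on cat_id=5 -> Biology (id 5, parent=3, lev 3).
Iteration 4: join on cat_id=3 -> History (id 3, parent=1, lev 4).
Iteration 5: join on cat_id=1 -> SciFi (id 1, parent=NULL, lev 5).
Iteration 6: parent is NULL; no match; recursion stops.
SUM(lev) = 0 + 1 + 2 + 3 + 4 + 5 = 15.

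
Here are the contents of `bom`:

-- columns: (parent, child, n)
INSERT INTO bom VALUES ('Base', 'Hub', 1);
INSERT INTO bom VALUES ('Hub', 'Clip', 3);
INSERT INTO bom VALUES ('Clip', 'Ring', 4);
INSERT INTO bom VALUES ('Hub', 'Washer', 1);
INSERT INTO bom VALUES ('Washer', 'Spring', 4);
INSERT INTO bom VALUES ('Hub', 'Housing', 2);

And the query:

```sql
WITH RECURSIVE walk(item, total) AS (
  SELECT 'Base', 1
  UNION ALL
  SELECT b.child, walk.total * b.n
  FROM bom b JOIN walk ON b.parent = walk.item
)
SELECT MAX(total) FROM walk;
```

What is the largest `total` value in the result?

Base: (Base, total=1).
Iteration 1: components of {Base} -> Hub = 1*1 = 1.
Iteration 2: components of {Hub} -> Clip = 1*3 = 3, Housing = 1*2 = 2, Washer = 1*1 = 1.
Iteration 3: components of {Clip,Housing,Washer} -> Ring = 3*4 = 12, Spring = 1*4 = 4.
Iteration 4: no further components; recursion stops.
total values: 1, 1, 3, 1, 2, 12, 4; the maximum is 12.

12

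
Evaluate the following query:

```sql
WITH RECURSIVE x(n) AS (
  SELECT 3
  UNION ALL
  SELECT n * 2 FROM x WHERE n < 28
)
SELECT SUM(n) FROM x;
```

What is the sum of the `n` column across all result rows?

Base: n=3.
Iteration 1: 3 < 28 holds -> n = 3 * 2 = 6.
Iteration 2: 6 < 28 holds -> n = 6 * 2 = 12.
Iteration 3: 12 < 28 holds -> n = 12 * 2 = 24.
Iteration 4: 24 < 28 holds -> n = 24 * 2 = 48.
Iteration 5: 48 < 28 fails; recursion stops.
SUM(n) = 3 + 6 + 12 + 24 + 48 = 93.

93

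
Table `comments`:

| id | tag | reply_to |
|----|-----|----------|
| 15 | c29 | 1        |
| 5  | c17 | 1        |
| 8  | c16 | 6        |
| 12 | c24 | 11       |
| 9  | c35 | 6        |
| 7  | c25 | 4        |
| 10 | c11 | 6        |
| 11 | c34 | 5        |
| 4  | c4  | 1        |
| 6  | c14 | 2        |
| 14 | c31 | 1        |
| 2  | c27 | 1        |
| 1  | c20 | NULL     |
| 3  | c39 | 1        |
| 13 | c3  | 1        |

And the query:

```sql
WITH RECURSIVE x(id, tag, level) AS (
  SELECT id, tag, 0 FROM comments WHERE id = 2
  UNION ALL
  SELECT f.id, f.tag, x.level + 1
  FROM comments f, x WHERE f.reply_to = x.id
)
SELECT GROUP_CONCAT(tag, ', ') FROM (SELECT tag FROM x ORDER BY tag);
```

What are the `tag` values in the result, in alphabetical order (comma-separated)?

c11, c14, c16, c27, c35

Base: id=2 (c27) at level 0.
Iteration 1: rows with reply_to in {2} -> c14 (id 6, level 1).
Iteration 2: rows with reply_to in {6} -> c16 (id 8, level 2), c35 (id 9, level 2), c11 (id 10, level 2).
Iteration 3: no rows with reply_to in {8,9,10}; recursion stops.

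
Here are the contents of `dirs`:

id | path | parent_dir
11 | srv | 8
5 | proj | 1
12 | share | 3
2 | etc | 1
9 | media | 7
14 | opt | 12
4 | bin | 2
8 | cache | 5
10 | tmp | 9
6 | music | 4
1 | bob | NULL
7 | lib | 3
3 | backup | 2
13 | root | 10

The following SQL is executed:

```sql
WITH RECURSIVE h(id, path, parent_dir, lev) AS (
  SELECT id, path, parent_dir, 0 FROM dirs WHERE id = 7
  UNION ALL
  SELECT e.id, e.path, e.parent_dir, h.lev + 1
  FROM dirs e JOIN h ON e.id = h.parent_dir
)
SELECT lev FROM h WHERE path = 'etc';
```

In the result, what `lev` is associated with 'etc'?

Base: id=7 (lib), parent_dir=3, lev 0.
Iteration 1: join on id=3 -> backup (id 3, parent_dir=2, lev 1).
Iteration 2: join on id=2 -> etc (id 2, parent_dir=1, lev 2).
Iteration 3: join on id=1 -> bob (id 1, parent_dir=NULL, lev 3).
Iteration 4: parent_dir is NULL; no match; recursion stops.

2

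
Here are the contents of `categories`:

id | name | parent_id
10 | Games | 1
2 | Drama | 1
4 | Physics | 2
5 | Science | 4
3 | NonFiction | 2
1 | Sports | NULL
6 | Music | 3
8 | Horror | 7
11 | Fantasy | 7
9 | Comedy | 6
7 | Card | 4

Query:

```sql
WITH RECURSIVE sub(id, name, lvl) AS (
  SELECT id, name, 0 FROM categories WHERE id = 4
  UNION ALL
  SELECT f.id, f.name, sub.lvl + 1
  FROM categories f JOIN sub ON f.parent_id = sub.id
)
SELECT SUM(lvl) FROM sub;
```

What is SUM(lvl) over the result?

6

Base: id=4 (Physics) at lvl 0.
Iteration 1: rows with parent_id in {4} -> Science (id 5, lvl 1), Card (id 7, lvl 1).
Iteration 2: rows with parent_id in {5,7} -> Horror (id 8, lvl 2), Fantasy (id 11, lvl 2).
Iteration 3: no rows with parent_id in {8,11}; recursion stops.
SUM(lvl) = 0 + 1 + 1 + 2 + 2 = 6.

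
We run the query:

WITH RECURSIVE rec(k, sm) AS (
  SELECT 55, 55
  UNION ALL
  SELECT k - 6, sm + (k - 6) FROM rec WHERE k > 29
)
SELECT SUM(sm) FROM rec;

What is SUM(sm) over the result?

945

Base: k=55, sm=55.
Iteration 1: 55 > 29 holds -> k = 55 - 6 = 49, sm = 55 + 49 = 104.
Iteration 2: 49 > 29 holds -> k = 49 - 6 = 43, sm = 104 + 43 = 147.
Iteration 3: 43 > 29 holds -> k = 43 - 6 = 37, sm = 147 + 37 = 184.
Iteration 4: 37 > 29 holds -> k = 37 - 6 = 31, sm = 184 + 31 = 215.
Iteration 5: 31 > 29 holds -> k = 31 - 6 = 25, sm = 215 + 25 = 240.
Iteration 6: 25 > 29 fails; recursion stops.
SUM(sm) = 55 + 104 + 147 + 184 + 215 + 240 = 945.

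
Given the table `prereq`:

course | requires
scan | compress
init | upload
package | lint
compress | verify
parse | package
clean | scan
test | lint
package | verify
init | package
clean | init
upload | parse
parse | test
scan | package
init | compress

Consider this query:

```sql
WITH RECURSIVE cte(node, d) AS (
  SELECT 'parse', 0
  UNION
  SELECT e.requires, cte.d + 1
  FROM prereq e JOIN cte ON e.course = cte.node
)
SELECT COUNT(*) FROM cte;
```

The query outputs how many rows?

5

Base: (parse, d=0).
Iteration 1: edges from {parse} -> (package, d=1), (test, d=1).
Iteration 2: edges from {package,test} -> (lint, d=2), (verify, d=2). [UNION drops 1 duplicate row(s)]
Iteration 3: no outgoing edges from {lint,verify}; recursion stops.
Total rows emitted: 5.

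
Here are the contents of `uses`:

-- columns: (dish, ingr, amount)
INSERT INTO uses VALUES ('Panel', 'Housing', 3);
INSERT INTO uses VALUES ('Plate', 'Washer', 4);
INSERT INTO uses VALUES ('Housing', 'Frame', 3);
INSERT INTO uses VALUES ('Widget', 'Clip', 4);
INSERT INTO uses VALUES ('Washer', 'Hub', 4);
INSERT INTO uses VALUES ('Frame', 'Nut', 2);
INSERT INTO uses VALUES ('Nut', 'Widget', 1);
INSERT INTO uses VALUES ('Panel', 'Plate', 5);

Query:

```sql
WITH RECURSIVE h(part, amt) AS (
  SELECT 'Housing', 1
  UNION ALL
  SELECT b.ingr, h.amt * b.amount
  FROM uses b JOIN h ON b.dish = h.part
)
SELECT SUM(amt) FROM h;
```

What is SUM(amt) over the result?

40

Base: (Housing, amt=1).
Iteration 1: components of {Housing} -> Frame = 1*3 = 3.
Iteration 2: components of {Frame} -> Nut = 3*2 = 6.
Iteration 3: components of {Nut} -> Widget = 6*1 = 6.
Iteration 4: components of {Widget} -> Clip = 6*4 = 24.
Iteration 5: no further components; recursion stops.
SUM(amt) = 1 + 3 + 6 + 6 + 24 = 40.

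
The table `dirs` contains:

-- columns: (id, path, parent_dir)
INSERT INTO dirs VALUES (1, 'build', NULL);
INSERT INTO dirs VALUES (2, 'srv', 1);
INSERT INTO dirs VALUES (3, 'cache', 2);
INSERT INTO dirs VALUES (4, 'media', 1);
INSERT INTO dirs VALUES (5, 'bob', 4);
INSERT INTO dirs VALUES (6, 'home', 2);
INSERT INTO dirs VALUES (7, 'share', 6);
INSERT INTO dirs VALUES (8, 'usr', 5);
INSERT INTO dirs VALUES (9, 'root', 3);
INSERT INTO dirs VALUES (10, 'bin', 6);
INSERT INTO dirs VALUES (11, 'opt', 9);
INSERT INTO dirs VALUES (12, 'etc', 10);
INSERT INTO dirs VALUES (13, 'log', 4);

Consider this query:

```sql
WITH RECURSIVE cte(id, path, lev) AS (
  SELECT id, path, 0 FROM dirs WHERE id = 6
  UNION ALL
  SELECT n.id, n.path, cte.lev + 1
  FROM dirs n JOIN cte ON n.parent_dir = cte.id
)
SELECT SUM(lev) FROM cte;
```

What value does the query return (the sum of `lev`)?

4

Base: id=6 (home) at lev 0.
Iteration 1: rows with parent_dir in {6} -> share (id 7, lev 1), bin (id 10, lev 1).
Iteration 2: rows with parent_dir in {7,10} -> etc (id 12, lev 2).
Iteration 3: no rows with parent_dir in {12}; recursion stops.
SUM(lev) = 0 + 1 + 1 + 2 = 4.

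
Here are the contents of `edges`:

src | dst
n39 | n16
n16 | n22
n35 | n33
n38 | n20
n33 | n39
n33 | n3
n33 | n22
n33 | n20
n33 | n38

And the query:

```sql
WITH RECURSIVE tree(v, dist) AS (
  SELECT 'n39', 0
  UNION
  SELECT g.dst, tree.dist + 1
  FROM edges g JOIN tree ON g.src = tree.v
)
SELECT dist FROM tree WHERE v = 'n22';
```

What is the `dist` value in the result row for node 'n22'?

2

Base: (n39, dist=0).
Iteration 1: edges from {n39} -> (n16, dist=1).
Iteration 2: edges from {n16} -> (n22, dist=2).
Iteration 3: no outgoing edges from {n22}; recursion stops.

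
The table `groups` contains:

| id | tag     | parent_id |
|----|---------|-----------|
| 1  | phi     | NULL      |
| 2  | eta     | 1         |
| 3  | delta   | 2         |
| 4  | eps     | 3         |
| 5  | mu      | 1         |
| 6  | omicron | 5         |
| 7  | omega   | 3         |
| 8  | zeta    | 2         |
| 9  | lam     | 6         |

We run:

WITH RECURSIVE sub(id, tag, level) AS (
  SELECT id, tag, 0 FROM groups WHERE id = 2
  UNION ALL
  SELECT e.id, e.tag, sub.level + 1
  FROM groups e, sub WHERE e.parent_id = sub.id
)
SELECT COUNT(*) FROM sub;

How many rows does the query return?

Base: id=2 (eta) at level 0.
Iteration 1: rows with parent_id in {2} -> delta (id 3, level 1), zeta (id 8, level 1).
Iteration 2: rows with parent_id in {3,8} -> eps (id 4, level 2), omega (id 7, level 2).
Iteration 3: no rows with parent_id in {4,7}; recursion stops.
Total rows emitted: 5.

5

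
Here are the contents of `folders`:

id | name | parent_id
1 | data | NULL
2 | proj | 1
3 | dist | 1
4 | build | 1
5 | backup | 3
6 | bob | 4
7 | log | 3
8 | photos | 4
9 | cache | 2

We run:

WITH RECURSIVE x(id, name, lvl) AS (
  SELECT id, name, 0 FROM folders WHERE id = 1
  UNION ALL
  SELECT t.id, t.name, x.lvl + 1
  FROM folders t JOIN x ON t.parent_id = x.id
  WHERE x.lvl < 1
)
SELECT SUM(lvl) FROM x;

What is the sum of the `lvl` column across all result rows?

3

Base: id=1 (data) at lvl 0.
Iteration 1: rows with parent_id in {1} -> proj (id 2, lvl 1), dist (id 3, lvl 1), build (id 4, lvl 1).
Iteration 2: lvl < 1 fails for all current rows; recursion stops.
SUM(lvl) = 0 + 1 + 1 + 1 = 3.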